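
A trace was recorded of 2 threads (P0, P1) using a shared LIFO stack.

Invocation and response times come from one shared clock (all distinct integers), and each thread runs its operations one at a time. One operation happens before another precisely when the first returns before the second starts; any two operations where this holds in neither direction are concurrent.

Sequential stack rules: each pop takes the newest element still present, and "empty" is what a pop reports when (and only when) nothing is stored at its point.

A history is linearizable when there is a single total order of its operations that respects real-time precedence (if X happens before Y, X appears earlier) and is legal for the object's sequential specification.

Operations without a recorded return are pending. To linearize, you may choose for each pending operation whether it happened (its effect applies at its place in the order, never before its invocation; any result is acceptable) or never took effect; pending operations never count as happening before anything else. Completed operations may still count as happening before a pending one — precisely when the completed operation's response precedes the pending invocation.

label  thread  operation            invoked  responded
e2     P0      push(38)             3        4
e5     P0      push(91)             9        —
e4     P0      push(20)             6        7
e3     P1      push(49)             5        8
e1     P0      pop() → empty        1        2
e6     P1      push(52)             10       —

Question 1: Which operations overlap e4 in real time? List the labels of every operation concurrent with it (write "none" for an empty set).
e4 spans [6,7]; an op avoiding the whole window 6..7 is ordered, any other is concurrent
e1 [1,2]: before
e2 [3,4]: before
e3 [5,8]: concurrent
e5 [9,…): after
e6 [10,…): after

e3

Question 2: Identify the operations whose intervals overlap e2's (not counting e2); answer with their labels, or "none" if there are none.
e2 spans [3,4]: anything still running between times 3 and 4 counts as concurrent
e1 [1,2]: before
e3 [5,8]: after
e4 [6,7]: after
e5 [9,…): after
e6 [10,…): after

none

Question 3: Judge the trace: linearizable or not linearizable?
one valid linearization: e1, e2, e3, e4
step 1: e1 pop() → empty — stack <>
step 2: e2 push(38) — stack <38>
step 3: e3 push(49) — stack <38,49>
step 4: e4 push(20) — stack <38,49,20>

linearizable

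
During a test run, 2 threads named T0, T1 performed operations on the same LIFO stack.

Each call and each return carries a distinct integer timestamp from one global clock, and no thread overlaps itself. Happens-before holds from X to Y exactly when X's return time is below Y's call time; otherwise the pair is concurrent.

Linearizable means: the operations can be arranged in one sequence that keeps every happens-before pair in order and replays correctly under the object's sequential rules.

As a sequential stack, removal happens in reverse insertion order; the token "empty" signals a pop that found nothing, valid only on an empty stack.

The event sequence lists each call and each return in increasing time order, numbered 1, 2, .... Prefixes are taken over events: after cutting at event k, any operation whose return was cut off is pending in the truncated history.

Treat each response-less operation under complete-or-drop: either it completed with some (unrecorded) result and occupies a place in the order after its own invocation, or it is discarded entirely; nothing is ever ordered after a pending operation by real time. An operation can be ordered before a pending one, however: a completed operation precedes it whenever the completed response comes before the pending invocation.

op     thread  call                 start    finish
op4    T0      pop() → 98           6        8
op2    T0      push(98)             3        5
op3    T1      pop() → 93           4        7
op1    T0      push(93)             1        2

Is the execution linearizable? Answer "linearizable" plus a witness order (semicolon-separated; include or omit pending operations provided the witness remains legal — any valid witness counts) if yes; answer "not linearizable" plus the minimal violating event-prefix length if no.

step 1: op1 push(93) — stack <93>
step 2: op2 push(98) — stack <93,98>
step 3: op4 pop() → 98 — stack <93>
step 4: op3 pop() → 93 — stack <>

linearizable — witness: op1; op2; op4; op3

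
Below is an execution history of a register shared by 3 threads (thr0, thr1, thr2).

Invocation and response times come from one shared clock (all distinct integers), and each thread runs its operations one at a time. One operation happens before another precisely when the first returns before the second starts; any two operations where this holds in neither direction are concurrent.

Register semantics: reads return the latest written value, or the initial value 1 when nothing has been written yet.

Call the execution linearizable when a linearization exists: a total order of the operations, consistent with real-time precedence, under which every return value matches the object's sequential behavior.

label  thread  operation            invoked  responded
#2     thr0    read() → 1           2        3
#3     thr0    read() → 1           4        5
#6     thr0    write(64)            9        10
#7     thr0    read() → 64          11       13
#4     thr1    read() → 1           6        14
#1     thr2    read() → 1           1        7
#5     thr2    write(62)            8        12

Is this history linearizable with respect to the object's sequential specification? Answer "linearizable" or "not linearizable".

linearizable

one valid linearization: #1, #2, #3, #4, #5, #6, #7
1. #1 read() → 1, leaving value 1
2. #2 read() → 1, leaving value 1
3. #3 read() → 1, leaving value 1
4. #4 read() → 1, leaving value 1
5. #5 write(62), leaving value 62
6. #6 write(64), leaving value 64
7. #7 read() → 64, leaving value 64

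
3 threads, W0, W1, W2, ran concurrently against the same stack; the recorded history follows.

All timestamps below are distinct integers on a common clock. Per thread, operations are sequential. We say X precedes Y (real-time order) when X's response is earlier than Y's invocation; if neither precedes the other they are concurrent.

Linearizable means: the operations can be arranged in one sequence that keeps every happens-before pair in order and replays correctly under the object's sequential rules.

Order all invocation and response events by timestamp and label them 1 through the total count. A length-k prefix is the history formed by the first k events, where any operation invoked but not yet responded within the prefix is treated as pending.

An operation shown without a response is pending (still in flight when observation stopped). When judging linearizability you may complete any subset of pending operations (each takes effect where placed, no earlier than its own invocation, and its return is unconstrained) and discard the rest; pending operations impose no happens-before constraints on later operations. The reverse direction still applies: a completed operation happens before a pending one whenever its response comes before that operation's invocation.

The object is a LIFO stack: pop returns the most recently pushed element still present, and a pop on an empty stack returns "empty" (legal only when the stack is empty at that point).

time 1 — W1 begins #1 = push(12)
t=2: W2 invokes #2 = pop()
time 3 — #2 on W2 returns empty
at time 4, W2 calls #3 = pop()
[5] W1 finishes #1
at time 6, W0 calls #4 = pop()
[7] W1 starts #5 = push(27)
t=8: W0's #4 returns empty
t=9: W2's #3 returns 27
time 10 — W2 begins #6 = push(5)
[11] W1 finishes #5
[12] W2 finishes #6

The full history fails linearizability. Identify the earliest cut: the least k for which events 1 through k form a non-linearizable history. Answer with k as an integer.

9

one valid order for events 1..8 is #2, #1, #3, #4:
step 1: #2 pop() → empty — stack <>
step 2: #1 push(12) — stack <12>
step 3: #3 pop() (pending, included) — stack <>
step 4: #4 pop() → empty — stack <>
include event 9 — #3 responding at 9 — and every candidate order breaks
no escape via the 1 pending operation (#5): every completion choice fails
sample order #1, #2, #3, #4 (pending dropped) stalls at step 2 — #2 pop() → empty has no legal effect
sample order #1, #2, #4, #3 (pending dropped) stalls at step 2 — #2 pop() → empty has no legal effect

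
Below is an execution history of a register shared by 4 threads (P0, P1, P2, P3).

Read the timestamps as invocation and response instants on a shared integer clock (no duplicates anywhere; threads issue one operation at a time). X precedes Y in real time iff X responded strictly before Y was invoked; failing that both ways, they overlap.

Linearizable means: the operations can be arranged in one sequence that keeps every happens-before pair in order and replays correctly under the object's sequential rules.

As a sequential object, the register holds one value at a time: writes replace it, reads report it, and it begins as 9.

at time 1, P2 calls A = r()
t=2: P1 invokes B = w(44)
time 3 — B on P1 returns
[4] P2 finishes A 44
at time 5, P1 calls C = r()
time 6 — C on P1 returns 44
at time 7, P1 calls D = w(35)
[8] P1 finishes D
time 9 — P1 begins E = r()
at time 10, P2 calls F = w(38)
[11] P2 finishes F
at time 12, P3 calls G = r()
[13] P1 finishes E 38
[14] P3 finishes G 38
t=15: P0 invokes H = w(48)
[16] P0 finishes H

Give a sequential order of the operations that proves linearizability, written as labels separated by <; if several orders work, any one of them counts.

after step 1 (B w(44)): value 44
after step 2 (A r() → 44): value 44
after step 3 (C r() → 44): value 44
after step 4 (D w(35)): value 35
after step 5 (F w(38)): value 38
after step 6 (E r() → 38): value 38
after step 7 (G r() → 38): value 38
after step 8 (H w(48)): value 48

B < A < C < D < F < E < G < H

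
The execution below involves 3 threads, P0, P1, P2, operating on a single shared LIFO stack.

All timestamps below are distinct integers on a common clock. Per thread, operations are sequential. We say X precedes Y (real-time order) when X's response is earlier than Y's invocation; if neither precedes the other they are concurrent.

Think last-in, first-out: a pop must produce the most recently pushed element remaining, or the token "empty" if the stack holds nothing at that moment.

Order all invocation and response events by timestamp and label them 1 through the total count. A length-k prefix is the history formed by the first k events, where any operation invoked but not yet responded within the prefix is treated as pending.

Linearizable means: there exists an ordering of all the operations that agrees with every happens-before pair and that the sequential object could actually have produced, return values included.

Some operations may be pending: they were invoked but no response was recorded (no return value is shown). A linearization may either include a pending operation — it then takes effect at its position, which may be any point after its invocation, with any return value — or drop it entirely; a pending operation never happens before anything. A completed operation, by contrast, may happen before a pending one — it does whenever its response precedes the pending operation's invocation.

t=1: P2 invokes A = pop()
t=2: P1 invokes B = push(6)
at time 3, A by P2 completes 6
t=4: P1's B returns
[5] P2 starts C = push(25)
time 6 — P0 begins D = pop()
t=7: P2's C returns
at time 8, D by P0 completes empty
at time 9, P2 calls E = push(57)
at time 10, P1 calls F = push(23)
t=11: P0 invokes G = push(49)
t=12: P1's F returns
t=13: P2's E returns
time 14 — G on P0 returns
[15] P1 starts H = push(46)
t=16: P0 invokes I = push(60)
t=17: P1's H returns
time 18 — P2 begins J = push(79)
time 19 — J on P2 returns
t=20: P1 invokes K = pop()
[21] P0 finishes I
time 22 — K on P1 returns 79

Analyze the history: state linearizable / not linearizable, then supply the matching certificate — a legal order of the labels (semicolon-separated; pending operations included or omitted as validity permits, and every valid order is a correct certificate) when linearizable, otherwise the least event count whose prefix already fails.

1. B push(6), leaving stack <6>
2. A pop() → 6, leaving stack <>
3. D pop() → empty, leaving stack <>
4. C push(25), leaving stack <25>
5. E push(57), leaving stack <25,57>
6. F push(23), leaving stack <25,57,23>
7. G push(49), leaving stack <25,57,23,49>
8. H push(46), leaving stack <25,57,23,49,46>
9. I push(60), leaving stack <25,57,23,49,46,60>
10. J push(79), leaving stack <25,57,23,49,46,60,79>
11. K pop() → 79, leaving stack <25,57,23,49,46,60>

linearizable — witness: B; A; D; C; E; F; G; H; I; J; K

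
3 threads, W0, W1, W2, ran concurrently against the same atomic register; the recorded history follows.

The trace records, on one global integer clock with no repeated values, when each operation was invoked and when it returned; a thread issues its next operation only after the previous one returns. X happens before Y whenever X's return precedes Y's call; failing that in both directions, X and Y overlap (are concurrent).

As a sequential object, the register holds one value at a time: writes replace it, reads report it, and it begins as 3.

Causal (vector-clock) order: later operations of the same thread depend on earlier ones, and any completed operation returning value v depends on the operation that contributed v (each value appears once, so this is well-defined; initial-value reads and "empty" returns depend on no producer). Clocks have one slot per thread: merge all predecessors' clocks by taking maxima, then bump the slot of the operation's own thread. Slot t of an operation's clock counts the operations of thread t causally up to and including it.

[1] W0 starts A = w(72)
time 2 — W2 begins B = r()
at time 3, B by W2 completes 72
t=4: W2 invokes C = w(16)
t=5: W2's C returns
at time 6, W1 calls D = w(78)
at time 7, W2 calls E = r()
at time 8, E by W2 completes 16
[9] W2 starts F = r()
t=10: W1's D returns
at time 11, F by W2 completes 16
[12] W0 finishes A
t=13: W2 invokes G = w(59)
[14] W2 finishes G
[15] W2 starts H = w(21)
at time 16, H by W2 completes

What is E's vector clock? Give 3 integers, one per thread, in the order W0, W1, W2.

(1, 0, 3)

D, invoked 6, has no incoming edges; only W1's bump applies → (0, 1, 0)
A, invoked 1, has no incoming edges; only W0's bump applies → (1, 0, 0)
invoked at 2, B merges VC(A)=(1, 0, 0) and bumps W2's slot → (1, 0, 1)
invoked at 4, C merges VC(B)=(1, 0, 1) and bumps W2's slot → (1, 0, 2)
invoked at 7, E merges VC(C)=(1, 0, 2) and bumps W2's slot → (1, 0, 3)
invoked at 9, F merges VC(C)=(1, 0, 2), VC(E)=(1, 0, 3) and bumps W2's slot → (1, 0, 4)
invoked at 13, G merges VC(F)=(1, 0, 4) and bumps W2's slot → (1, 0, 5)
invoked at 15, H merges VC(G)=(1, 0, 5) and bumps W2's slot → (1, 0, 6)
target: VC(E) = (1, 0, 3)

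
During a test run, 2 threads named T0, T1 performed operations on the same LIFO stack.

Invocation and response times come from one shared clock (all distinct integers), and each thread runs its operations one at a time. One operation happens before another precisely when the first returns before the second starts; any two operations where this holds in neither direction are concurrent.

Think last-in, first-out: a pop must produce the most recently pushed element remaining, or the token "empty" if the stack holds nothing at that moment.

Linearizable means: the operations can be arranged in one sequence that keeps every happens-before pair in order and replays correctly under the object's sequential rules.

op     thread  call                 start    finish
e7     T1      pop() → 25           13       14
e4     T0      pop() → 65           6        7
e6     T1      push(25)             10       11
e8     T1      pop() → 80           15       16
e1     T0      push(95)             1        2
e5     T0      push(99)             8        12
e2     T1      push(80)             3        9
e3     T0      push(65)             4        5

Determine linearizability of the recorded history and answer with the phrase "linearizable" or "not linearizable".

one valid linearization: e1, e3, e4, e5, e2, e6, e7, e8
after step 1 (e1 push(95)): stack <95>
after step 2 (e3 push(65)): stack <95,65>
after step 3 (e4 pop() → 65): stack <95>
after step 4 (e5 push(99)): stack <95,99>
after step 5 (e2 push(80)): stack <95,99,80>
after step 6 (e6 push(25)): stack <95,99,80,25>
after step 7 (e7 pop() → 25): stack <95,99,80>
after step 8 (e8 pop() → 80): stack <95,99>

linearizable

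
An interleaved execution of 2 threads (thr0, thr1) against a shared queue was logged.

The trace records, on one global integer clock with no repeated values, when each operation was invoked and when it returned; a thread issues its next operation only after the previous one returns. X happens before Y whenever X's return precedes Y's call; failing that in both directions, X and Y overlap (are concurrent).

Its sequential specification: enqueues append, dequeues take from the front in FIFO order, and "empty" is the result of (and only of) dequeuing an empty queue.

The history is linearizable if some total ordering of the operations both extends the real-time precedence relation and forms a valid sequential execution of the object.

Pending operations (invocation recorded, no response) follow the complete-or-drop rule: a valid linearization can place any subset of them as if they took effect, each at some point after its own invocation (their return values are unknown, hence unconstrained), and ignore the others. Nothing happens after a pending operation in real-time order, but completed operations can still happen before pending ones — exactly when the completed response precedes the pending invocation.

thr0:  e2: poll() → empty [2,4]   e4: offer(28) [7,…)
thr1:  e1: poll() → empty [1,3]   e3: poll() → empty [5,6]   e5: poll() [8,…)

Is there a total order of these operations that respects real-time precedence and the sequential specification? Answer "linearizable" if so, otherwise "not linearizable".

one valid linearization: e1, e2, e3
after step 1 (e1 poll() → empty): queue <>
after step 2 (e2 poll() → empty): queue <>
after step 3 (e3 poll() → empty): queue <>

linearizable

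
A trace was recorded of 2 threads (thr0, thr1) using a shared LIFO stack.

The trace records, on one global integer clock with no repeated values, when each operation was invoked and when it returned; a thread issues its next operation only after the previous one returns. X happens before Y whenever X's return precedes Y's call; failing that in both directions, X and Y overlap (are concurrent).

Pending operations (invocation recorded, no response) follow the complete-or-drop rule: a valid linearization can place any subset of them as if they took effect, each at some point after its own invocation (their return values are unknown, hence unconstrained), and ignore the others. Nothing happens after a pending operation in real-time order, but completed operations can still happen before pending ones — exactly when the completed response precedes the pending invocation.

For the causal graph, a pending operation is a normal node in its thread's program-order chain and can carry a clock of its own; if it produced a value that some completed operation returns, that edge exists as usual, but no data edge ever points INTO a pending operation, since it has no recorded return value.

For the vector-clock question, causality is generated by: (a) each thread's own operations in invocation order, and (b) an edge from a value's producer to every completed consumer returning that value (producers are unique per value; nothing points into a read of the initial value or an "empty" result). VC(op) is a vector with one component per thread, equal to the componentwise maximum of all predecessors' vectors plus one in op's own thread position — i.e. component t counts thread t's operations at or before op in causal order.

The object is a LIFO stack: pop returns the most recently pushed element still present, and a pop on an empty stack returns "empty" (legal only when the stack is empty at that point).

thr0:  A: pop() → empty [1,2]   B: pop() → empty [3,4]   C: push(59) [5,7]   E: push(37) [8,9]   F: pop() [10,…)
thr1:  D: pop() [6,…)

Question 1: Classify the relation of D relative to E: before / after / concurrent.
Answer: concurrent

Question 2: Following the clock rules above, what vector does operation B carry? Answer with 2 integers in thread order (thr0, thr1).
Answer: (2, 0)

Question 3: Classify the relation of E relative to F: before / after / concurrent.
Answer: before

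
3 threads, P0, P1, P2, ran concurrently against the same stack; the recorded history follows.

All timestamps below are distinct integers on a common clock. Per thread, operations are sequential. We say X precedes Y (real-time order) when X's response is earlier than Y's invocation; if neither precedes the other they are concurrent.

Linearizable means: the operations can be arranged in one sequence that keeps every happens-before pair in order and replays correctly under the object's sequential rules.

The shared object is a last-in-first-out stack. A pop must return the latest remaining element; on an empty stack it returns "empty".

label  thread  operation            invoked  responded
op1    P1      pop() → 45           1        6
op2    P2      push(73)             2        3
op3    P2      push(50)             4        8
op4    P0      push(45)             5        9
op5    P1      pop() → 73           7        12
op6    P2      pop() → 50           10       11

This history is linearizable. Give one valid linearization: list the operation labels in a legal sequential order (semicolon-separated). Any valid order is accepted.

step 1: op2 push(73) — stack <73>
step 2: op3 push(50) — stack <73,50>
step 3: op4 push(45) — stack <73,50,45>
step 4: op1 pop() → 45 — stack <73,50>
step 5: op6 pop() → 50 — stack <73>
step 6: op5 pop() → 73 — stack <>

op2; op3; op4; op1; op6; op5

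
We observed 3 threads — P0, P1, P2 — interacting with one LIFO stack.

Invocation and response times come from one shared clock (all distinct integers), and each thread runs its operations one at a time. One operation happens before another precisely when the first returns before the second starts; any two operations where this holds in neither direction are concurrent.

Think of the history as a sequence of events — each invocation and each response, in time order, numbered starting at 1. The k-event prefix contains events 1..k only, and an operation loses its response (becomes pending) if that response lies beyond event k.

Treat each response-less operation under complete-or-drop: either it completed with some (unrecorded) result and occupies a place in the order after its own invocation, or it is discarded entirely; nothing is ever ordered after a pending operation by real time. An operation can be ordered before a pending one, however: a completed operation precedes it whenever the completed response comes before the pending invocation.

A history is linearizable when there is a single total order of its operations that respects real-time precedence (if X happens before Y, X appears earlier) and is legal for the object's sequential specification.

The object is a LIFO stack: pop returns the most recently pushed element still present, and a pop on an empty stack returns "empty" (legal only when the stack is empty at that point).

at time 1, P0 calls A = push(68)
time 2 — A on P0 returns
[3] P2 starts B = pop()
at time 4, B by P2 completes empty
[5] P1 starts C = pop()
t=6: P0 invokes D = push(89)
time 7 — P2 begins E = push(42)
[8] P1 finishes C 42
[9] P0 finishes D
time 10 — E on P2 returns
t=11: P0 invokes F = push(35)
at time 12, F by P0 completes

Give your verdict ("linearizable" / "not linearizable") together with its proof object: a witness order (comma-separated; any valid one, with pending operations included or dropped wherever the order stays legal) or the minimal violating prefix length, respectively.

through event 3 a valid linearization exists; event 4 (B responding at time 4) ends that
the completed operations (2 total) allow one real-time order; the LIFO stack replay rejects it
e.g. A, B: illegal at step 2, since B pop() → empty cannot apply there

not linearizable — minimal violating prefix: 4 events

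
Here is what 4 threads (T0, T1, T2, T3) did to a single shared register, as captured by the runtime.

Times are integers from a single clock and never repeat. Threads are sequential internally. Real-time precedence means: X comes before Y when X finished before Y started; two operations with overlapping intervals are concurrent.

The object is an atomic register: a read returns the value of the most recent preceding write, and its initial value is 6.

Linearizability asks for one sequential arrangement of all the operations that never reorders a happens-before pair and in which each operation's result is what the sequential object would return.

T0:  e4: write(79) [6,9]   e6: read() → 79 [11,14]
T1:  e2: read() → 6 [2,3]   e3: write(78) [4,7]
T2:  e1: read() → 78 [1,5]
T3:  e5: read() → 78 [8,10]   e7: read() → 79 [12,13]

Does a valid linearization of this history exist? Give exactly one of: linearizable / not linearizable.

witness order: e2, e3, e1, e5, e4, e6, e7
1. e2 read() → 6, leaving value 6
2. e3 write(78), leaving value 78
3. e1 read() → 78, leaving value 78
4. e5 read() → 78, leaving value 78
5. e4 write(79), leaving value 79
6. e6 read() → 79, leaving value 79
7. e7 read() → 79, leaving value 79

linearizable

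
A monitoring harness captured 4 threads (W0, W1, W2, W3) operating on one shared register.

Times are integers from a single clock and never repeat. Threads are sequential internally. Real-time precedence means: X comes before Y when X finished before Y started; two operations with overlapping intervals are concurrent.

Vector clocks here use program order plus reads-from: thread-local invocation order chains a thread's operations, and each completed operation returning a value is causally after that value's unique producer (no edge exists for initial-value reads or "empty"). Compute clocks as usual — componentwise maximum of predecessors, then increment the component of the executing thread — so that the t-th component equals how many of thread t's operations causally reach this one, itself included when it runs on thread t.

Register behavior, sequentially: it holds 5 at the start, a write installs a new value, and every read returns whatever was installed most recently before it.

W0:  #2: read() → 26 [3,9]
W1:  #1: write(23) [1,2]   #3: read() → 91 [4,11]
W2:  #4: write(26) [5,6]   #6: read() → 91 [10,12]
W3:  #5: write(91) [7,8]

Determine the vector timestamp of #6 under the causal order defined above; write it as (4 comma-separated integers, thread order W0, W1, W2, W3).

(0, 0, 2, 1)

#5, invoked 7, has no incoming edges; only W3's bump applies → (0, 0, 0, 1)
#4, invoked 5, has no incoming edges; only W2's bump applies → (0, 0, 1, 0)
#1, invoked 1, has no incoming edges; only W1's bump applies → (0, 1, 0, 0)
#2, invoked 3, takes VC(#4)=(0, 0, 1, 0) under max, adds 1 for W0 → (1, 0, 1, 0)
#6, invoked 10, takes VC(#4)=(0, 0, 1, 0), VC(#5)=(0, 0, 0, 1) under max, adds 1 for W2 → (0, 0, 2, 1)
#3, invoked 4, takes VC(#1)=(0, 1, 0, 0), VC(#5)=(0, 0, 0, 1) under max, adds 1 for W1 → (0, 2, 0, 1)
target: VC(#6) = (0, 0, 2, 1)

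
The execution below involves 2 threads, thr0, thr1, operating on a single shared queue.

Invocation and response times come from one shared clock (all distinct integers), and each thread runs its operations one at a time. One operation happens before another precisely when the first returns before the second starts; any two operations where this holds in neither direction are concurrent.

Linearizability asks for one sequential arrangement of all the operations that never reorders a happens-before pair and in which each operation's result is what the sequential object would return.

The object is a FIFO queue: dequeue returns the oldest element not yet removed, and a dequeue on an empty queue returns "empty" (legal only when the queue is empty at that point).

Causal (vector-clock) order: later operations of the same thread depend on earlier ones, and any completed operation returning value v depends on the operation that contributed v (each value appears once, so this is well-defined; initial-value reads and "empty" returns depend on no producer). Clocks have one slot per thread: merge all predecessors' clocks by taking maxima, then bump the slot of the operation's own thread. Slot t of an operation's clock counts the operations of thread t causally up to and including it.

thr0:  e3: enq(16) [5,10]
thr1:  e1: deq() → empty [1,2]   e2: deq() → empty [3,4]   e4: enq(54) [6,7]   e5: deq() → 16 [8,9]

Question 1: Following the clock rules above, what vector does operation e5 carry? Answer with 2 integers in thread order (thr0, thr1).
(1, 4)

VC(e1, invoked at 1): no causal predecessors; +1 on thr1 → (0, 1)
VC(e3, invoked at 5): no causal predecessors; +1 on thr0 → (1, 0)
from VC(e1)=(0, 1), e2 (invoked 3) maxes components and bumps thr1 → (0, 2)
from VC(e2)=(0, 2), e4 (invoked 6) maxes components and bumps thr1 → (0, 3)
from VC(e3)=(1, 0), VC(e4)=(0, 3), e5 (invoked 8) maxes components and bumps thr1 → (1, 4)
target: VC(e5) = (1, 4)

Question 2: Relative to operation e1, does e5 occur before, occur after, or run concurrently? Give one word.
after

e5 spans [8,9], e1 spans [1,2]
resp(e1)=2 < inv(e5)=8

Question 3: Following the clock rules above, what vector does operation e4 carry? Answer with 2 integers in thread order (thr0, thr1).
(0, 3)

invoked at 1, e1 has no predecessors; its own thr1 bump gives (0, 1)
invoked at 5, e3 has no predecessors; its own thr0 bump gives (1, 0)
VC(e2, invoked at 3): max of VC(e1)=(0, 1), then +1 on thread thr1 → (0, 2)
VC(e4, invoked at 6): max of VC(e2)=(0, 2), then +1 on thread thr1 → (0, 3)
VC(e5, invoked at 8): max of VC(e3)=(1, 0), VC(e4)=(0, 3), then +1 on thread thr1 → (1, 4)
target: VC(e4) = (0, 3)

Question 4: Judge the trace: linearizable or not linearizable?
linearizable

a witness: e1, e2, e3, e4, e5
step 1: e1 deq() → empty — queue <>
step 2: e2 deq() → empty — queue <>
step 3: e3 enq(16) — queue <16>
step 4: e4 enq(54) — queue <16,54>
step 5: e5 deq() → 16 — queue <54>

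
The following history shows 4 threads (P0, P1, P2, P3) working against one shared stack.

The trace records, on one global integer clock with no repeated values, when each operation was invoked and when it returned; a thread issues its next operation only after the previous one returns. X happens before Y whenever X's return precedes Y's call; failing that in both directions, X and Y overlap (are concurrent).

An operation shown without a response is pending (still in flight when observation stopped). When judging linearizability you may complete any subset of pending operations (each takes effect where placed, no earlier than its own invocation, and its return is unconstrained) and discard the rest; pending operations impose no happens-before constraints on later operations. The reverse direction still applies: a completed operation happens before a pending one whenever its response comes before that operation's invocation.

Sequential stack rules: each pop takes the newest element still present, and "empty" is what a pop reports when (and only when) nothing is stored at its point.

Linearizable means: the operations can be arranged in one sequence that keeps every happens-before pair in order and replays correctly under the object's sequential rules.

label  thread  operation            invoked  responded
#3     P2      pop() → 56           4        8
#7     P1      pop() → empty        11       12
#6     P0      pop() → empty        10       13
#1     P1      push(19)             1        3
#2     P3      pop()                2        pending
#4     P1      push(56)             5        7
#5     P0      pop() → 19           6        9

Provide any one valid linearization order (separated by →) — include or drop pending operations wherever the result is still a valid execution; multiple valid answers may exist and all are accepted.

#1 → #4 → #3 → #5 → #2 → #6 → #7

after step 1 (#1 push(19)): stack <19>
after step 2 (#4 push(56)): stack <19,56>
after step 3 (#3 pop() → 56): stack <19>
after step 4 (#5 pop() → 19): stack <>
after step 5 (#2 pop() (pending, included)): stack <>
after step 6 (#6 pop() → empty): stack <>
after step 7 (#7 pop() → empty): stack <>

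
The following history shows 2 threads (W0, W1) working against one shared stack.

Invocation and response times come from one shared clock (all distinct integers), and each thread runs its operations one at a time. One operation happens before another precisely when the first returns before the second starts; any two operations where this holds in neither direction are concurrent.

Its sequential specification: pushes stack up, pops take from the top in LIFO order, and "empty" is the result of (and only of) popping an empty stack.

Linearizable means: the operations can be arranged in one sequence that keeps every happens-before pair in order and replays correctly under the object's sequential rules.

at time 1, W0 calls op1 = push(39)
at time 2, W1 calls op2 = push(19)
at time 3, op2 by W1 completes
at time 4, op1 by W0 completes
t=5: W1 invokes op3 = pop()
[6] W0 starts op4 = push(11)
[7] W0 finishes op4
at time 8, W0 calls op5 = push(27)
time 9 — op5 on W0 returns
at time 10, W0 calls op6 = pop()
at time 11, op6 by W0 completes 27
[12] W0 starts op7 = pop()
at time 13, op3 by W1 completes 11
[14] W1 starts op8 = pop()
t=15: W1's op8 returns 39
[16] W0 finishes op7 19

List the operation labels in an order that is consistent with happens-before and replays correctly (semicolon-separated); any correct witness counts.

op1; op2; op4; op3; op5; op6; op7; op8

after step 1 (op1 push(39)): stack <39>
after step 2 (op2 push(19)): stack <39,19>
after step 3 (op4 push(11)): stack <39,19,11>
after step 4 (op3 pop() → 11): stack <39,19>
after step 5 (op5 push(27)): stack <39,19,27>
after step 6 (op6 pop() → 27): stack <39,19>
after step 7 (op7 pop() → 19): stack <39>
after step 8 (op8 pop() → 39): stack <>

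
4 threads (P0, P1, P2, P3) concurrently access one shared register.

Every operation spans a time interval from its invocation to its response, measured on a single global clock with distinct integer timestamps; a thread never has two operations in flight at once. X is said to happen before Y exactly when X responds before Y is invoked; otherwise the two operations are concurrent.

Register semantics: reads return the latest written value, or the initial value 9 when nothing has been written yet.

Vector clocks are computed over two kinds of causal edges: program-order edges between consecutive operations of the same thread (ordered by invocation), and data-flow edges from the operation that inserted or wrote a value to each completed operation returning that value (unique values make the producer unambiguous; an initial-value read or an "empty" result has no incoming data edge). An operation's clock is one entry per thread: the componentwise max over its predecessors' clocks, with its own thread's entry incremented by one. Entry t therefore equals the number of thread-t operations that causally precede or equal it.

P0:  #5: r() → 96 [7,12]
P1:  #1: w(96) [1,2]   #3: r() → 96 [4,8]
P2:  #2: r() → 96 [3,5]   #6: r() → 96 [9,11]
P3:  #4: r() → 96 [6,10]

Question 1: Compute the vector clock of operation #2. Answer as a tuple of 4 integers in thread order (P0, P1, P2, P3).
#1, invoked 1, has no incoming edges; only P1's bump applies → (0, 1, 0, 0)
merge at #4 (invoked 6): VC(#1)=(0, 1, 0, 0), own-thread bump on P3 → (0, 1, 0, 1)
merge at #2 (invoked 3): VC(#1)=(0, 1, 0, 0), own-thread bump on P2 → (0, 1, 1, 0)
merge at #3 (invoked 4): VC(#1)=(0, 1, 0, 0), own-thread bump on P1 → (0, 2, 0, 0)
merge at #5 (invoked 7): VC(#1)=(0, 1, 0, 0), own-thread bump on P0 → (1, 1, 0, 0)
merge at #6 (invoked 9): VC(#1)=(0, 1, 0, 0), VC(#2)=(0, 1, 1, 0), own-thread bump on P2 → (0, 1, 2, 0)
target: VC(#2) = (0, 1, 1, 0)

(0, 1, 1, 0)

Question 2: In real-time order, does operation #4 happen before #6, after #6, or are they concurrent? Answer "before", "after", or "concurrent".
#4 spans [6,10], #6 spans [9,11]
the intervals overlap in both directions

concurrent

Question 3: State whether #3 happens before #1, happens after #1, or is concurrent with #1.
#3 spans [4,8], #1 spans [1,2]
resp(#1)=2 < inv(#3)=4

after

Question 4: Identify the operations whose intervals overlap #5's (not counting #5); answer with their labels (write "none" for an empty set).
#5 spans [7,12]; an op avoiding the whole window 7..12 is ordered, any other is concurrent
#1 [1,2]: before
#2 [3,5]: before
#3 [4,8]: concurrent
#4 [6,10]: concurrent
#6 [9,11]: concurrent

#3, #4, #6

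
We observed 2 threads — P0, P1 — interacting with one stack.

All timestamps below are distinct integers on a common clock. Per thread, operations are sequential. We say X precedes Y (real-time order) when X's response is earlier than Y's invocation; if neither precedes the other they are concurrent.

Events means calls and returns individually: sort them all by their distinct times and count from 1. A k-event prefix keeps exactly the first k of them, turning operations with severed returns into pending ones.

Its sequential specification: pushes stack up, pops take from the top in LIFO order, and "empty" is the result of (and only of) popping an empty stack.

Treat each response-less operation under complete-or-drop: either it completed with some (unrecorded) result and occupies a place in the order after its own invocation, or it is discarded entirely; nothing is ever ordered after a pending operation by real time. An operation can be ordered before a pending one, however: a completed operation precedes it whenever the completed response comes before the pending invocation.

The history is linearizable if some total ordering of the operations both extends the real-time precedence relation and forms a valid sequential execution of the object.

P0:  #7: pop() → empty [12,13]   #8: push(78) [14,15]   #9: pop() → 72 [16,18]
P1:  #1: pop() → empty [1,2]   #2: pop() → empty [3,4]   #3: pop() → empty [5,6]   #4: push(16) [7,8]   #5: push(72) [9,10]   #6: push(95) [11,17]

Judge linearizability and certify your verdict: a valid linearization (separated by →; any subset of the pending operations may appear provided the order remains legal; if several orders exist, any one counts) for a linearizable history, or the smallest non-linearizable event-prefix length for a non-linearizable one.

cut after 12 events: linearizable; cut after 13 events (#7 responds, time 13): not linearizable
one real-time candidate order over the 6 completed operations — the stack replay rejects it
include/drop combinations of the 1 pending operation (#6) were all tried; none helps
take #1, #2, #3, #4, #5, #7 (pending dropped): step 6 already fails, because #7 pop() → empty cannot occur there

not linearizable — minimal violating prefix: 13 events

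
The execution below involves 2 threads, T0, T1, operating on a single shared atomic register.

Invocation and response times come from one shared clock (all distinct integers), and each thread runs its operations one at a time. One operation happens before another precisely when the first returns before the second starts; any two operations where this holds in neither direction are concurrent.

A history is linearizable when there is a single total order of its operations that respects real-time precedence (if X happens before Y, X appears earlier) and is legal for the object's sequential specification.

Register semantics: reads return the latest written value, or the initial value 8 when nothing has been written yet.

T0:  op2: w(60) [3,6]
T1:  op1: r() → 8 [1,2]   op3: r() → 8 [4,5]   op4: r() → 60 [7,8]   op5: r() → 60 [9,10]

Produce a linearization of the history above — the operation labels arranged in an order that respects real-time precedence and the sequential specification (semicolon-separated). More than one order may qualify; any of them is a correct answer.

after step 1 (op1 r() → 8): value 8
after step 2 (op3 r() → 8): value 8
after step 3 (op2 w(60)): value 60
after step 4 (op4 r() → 60): value 60
after step 5 (op5 r() → 60): value 60

op1; op3; op2; op4; op5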